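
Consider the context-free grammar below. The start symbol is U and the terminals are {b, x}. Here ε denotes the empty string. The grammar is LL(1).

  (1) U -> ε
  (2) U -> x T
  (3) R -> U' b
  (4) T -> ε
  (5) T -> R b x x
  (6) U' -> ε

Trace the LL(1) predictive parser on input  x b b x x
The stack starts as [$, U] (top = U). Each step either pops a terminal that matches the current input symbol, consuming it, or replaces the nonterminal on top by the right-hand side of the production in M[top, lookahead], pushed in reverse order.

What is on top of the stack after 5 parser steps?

b

     Stack         Input        Action
  1  $ U           x b b x x $  expand U -> x T
  2  $ T x         x b b x x $  match x
  3  $ T           b b x x $    expand T -> R b x x
  4  $ x x b R     b b x x $    expand R -> U' b
  5  $ x x b b U'  b b x x $    expand U' -> ε
Stack after step 5: $ x x b b (top = b).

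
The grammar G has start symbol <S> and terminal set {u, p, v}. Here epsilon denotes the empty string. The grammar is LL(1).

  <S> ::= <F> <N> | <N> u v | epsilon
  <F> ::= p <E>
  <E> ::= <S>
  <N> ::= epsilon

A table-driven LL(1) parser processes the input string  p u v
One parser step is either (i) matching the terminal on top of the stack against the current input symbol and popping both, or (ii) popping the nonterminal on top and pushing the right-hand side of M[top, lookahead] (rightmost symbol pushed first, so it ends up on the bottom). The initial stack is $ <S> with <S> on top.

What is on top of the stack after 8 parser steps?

<N>

step 1: stack=$ <S>  input=p u v $  — expand <S> ::= <F> <N>
step 2: stack=$ <N> <F>  input=p u v $  — expand <F> ::= p <E>
step 3: stack=$ <N> <E> p  input=p u v $  — match p
step 4: stack=$ <N> <E>  input=u v $  — expand <E> ::= <S>
step 5: stack=$ <N> <S>  input=u v $  — expand <S> ::= <N> u v
step 6: stack=$ <N> v u <N>  input=u v $  — expand <N> ::= epsilon
step 7: stack=$ <N> v u  input=u v $  — match u
step 8: stack=$ <N> v  input=v $  — match v
Stack after step 8: $ <N> (top = <N>).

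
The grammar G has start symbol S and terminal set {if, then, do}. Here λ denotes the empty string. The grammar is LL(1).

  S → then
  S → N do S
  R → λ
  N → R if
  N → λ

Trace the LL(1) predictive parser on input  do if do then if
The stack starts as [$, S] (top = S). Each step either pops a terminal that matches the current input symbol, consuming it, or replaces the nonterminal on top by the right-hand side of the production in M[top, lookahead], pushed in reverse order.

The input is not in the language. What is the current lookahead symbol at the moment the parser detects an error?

if

step 1: stack=$ S  input=do if do then if $  — expand S → N do S
step 2: stack=$ S do N  input=do if do then if $  — expand N → λ
step 3: stack=$ S do  input=do if do then if $  — match do
step 4: stack=$ S  input=if do then if $  — expand S → N do S
step 5: stack=$ S do N  input=if do then if $  — expand N → R if
step 6: stack=$ S do if R  input=if do then if $  — expand R → λ
step 7: stack=$ S do if  input=if do then if $  — match if
step 8: stack=$ S do  input=do then if $  — match do
step 9: stack=$ S  input=then if $  — expand S → then
step 10: stack=$ then  input=then if $  — match then
step 11: stack=$  input=if $  — error: stack empty but input remains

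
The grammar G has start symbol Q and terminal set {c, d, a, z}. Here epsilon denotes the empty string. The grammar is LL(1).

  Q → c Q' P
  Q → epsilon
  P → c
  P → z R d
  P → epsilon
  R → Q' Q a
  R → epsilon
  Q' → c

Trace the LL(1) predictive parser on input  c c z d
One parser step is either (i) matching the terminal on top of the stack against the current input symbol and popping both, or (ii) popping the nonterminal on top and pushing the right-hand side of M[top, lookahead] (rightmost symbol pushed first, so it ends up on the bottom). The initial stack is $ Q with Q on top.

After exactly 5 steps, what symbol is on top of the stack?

z

step 1: stack=$ Q  input=c c z d $  — expand Q → c Q' P
step 2: stack=$ P Q' c  input=c c z d $  — match c
step 3: stack=$ P Q'  input=c z d $  — expand Q' → c
step 4: stack=$ P c  input=c z d $  — match c
step 5: stack=$ P  input=z d $  — expand P → z R d
Stack after step 5: $ d R z (top = z).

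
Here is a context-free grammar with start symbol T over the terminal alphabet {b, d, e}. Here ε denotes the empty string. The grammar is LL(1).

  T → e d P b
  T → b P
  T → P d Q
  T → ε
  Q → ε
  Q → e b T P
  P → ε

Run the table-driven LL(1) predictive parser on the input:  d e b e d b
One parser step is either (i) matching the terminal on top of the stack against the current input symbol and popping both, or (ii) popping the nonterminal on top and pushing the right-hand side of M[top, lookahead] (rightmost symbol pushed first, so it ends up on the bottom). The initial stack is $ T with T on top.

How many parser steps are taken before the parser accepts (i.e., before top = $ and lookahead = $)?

      Stack        Input          Action
   1  $ T          d e b e d b $  expand T → P d Q
   2  $ Q d P      d e b e d b $  expand P → ε
   3  $ Q d        d e b e d b $  match d
   4  $ Q          e b e d b $    expand Q → e b T P
   5  $ P T b e    e b e d b $    match e
   6  $ P T b      b e d b $      match b
   7  $ P T        e d b $        expand T → e d P b
   8  $ P b P d e  e d b $        match e
   9  $ P b P d    d b $          match d
  10  $ P b P      b $            expand P → ε
  11  $ P b        b $            match b
  12  $ P          $              expand P → ε
Accept reached after 12 steps.

12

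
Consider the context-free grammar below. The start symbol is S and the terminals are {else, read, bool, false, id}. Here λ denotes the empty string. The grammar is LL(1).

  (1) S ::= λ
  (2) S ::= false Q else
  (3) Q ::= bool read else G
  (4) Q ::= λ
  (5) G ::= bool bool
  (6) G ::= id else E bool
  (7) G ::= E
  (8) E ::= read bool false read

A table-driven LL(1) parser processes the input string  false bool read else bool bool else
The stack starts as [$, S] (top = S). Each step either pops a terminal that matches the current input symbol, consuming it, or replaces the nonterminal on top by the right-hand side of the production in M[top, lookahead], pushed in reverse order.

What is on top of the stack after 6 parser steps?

step 1: stack=$ S  input=false bool read else bool bool else $  — expand S ::= false Q else
step 2: stack=$ else Q false  input=false bool read else bool bool else $  — match false
step 3: stack=$ else Q  input=bool read else bool bool else $  — expand Q ::= bool read else G
step 4: stack=$ else G else read bool  input=bool read else bool bool else $  — match bool
step 5: stack=$ else G else read  input=read else bool bool else $  — match read
step 6: stack=$ else G else  input=else bool bool else $  — match else
Stack after step 6: $ else G (top = G).

G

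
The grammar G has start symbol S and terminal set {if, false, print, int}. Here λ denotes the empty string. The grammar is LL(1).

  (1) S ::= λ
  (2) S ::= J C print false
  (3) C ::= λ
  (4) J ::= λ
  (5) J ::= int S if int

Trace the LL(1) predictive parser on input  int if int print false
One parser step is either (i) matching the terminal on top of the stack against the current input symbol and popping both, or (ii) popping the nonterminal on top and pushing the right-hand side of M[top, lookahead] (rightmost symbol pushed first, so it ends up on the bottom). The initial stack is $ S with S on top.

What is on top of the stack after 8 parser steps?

false

step 1: stack=$ S  input=int if int print false $  — expand S ::= J C print false
step 2: stack=$ false print C J  input=int if int print false $  — expand J ::= int S if int
step 3: stack=$ false print C int if S int  input=int if int print false $  — match int
step 4: stack=$ false print C int if S  input=if int print false $  — expand S ::= λ
step 5: stack=$ false print C int if  input=if int print false $  — match if
step 6: stack=$ false print C int  input=int print false $  — match int
step 7: stack=$ false print C  input=print false $  — expand C ::= λ
step 8: stack=$ false print  input=print false $  — match print
Stack after step 8: $ false (top = false).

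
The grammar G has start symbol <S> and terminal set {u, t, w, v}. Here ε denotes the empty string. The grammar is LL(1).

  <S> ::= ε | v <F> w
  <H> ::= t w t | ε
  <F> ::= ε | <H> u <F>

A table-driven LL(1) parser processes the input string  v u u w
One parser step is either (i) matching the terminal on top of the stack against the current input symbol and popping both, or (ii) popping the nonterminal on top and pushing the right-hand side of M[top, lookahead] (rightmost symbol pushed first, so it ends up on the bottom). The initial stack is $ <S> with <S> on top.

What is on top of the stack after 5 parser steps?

step 1: stack=$ <S>  input=v u u w $  — expand <S> ::= v <F> w
step 2: stack=$ w <F> v  input=v u u w $  — match v
step 3: stack=$ w <F>  input=u u w $  — expand <F> ::= <H> u <F>
step 4: stack=$ w <F> u <H>  input=u u w $  — expand <H> ::= ε
step 5: stack=$ w <F> u  input=u u w $  — match u
Stack after step 5: $ w <F> (top = <F>).

<F>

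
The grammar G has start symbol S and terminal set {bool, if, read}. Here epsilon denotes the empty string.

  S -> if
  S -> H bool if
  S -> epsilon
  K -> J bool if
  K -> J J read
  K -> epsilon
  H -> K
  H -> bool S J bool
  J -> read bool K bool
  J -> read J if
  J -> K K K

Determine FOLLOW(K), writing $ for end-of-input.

{bool, if, read}

FIRST(S) = {epsilon, bool, if, read}  (via H bool if)
FIRST(K) = {epsilon, bool, read}  (via J bool if, J J read)
FIRST(H) = {epsilon, bool, read}  (via K)
FIRST(J) = {epsilon, bool, read}  (via K K K)
FOLLOW(S) includes $ since S is the start symbol.
FOLLOW(S): in H->bool S J bool, S is followed by J bool with FIRST {bool, read}. Thus FOLLOW(S) = {$, bool, read}.
FOLLOW(H): in S->H bool if, H is followed by bool if with FIRST {bool}. Thus FOLLOW(H) = {bool}.
FOLLOW(J): in K->J bool if, J is followed by bool if with FIRST {bool}; in K->J J read (occurrence 1), J is followed by J read with FIRST {bool, read}; in K->J J read (occurrence 2), J is followed by read with FIRST {read}; in H->bool S J bool, J is followed by bool with FIRST {bool}; in J->read J if, J is followed by if with FIRST {if}. Thus FOLLOW(J) = {bool, if, read}.
FOLLOW(K): in H->K, the suffix after K is empty, so FOLLOW(K) ⊇ FOLLOW(H) = {bool}; in J->read bool K bool, K is followed by bool with FIRST {bool}; in J->K K K (occurrence 1), K is followed by K K with FIRST {epsilon, bool, read}; in J->K K K (occurrence 1), the suffix after K is nullable, so FOLLOW(K) ⊇ FOLLOW(J) = {bool, if, read}; in J->K K K (occurrence 2), K is followed by K with FIRST {epsilon, bool, read}; in J->K K K (occurrence 2), the suffix after K is nullable, so FOLLOW(K) ⊇ FOLLOW(J) = {bool, if, read}; in J->K K K (occurrence 3), the suffix after K is empty, so FOLLOW(K) ⊇ FOLLOW(J) = {bool, if, read}. Thus FOLLOW(K) = {bool, if, read}.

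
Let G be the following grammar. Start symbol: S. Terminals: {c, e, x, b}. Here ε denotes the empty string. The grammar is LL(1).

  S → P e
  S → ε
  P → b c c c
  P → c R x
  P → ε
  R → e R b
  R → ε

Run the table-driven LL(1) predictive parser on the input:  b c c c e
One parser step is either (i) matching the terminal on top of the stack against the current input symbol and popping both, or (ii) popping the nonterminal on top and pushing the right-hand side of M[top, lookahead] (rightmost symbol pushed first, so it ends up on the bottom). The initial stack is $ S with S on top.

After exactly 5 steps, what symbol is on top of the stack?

c

step 1: stack=$ S  input=b c c c e $  — expand S → P e
step 2: stack=$ e P  input=b c c c e $  — expand P → b c c c
step 3: stack=$ e c c c b  input=b c c c e $  — match b
step 4: stack=$ e c c c  input=c c c e $  — match c
step 5: stack=$ e c c  input=c c e $  — match c
Stack after step 5: $ e c (top = c).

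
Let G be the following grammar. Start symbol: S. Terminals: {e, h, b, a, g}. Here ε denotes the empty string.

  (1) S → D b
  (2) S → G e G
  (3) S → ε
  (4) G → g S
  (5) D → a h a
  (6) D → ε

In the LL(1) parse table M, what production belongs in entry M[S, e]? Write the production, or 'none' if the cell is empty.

FIRST(G) = {g}
FIRST(D) = {ε, a}
FIRST(S) = {ε, a, b, g}  (via D b, G e G)
FOLLOW(S) includes $ since S is the start symbol.
FOLLOW(S): in G→g S, the suffix after S is empty, so FOLLOW(S) ⊇ FOLLOW(G) = {$, e}. Thus FOLLOW(S) = {$, e}.
FOLLOW(G): in S→G e G (occurrence 1), G is followed by e G with FIRST {e}; in S→G e G (occurrence 2), the suffix after G is empty, so FOLLOW(G) ⊇ FOLLOW(S) = {$, e}. Thus FOLLOW(G) = {$, e}.
For S → D b: FIRST(D b) = {a, b}, so it goes in M[S, t] for t ∈ {a, b}.
For S → G e G: FIRST(G e G) = {g}, so it goes in M[S, t] for t ∈ {g}.
For S → ε: FIRST(ε) = {ε}, so it goes in M[S, t] for t ∈ {}; since ε ∈ FIRST, also for every t ∈ FOLLOW(S) = {$, e}.

S → ε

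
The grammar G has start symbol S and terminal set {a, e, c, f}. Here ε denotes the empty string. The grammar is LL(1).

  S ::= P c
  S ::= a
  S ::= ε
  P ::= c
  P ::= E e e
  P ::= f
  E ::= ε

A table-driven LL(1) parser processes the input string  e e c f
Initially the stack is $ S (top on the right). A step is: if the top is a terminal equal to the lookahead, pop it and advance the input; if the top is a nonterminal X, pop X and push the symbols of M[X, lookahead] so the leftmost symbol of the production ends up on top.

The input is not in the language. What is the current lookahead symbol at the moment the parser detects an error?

f

     Stack      Input      Action
  1  $ S        e e c f $  expand S ::= P c
  2  $ c P      e e c f $  expand P ::= E e e
  3  $ c e e E  e e c f $  expand E ::= ε
  4  $ c e e    e e c f $  match e
  5  $ c e      e c f $    match e
  6  $ c        c f $      match c
  7  $          f $        error: stack empty but input remains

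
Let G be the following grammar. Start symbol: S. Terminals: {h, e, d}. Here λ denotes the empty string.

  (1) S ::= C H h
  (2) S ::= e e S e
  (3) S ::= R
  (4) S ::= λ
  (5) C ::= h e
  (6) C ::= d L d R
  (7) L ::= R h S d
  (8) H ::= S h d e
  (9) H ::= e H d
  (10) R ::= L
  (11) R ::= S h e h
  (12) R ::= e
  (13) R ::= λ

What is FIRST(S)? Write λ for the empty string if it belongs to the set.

{λ, d, e, h}

FIRST(C): from C::=h e we get {h}; from C::=d L d R we get {d}. So FIRST(C) = {d, h}.
FIRST(S): from S::=C H h we get {d, h}; from S::=e e S e we get {e}; from S::=R we get {λ, d, e, h}; from S::=λ we get {λ}. So FIRST(S) = {λ, d, e, h}.
FIRST(H): from H::=S h d e we get {d, e, h}; from H::=e H d we get {e}. So FIRST(H) = {d, e, h}.
FIRST(L): from L::=R h S d we get {d, e, h}. So FIRST(L) = {d, e, h}.
FIRST(R): from R::=L we get {d, e, h}; from R::=S h e h we get {d, e, h}; from R::=e we get {e}; from R::=λ we get {λ}. So FIRST(R) = {λ, d, e, h}.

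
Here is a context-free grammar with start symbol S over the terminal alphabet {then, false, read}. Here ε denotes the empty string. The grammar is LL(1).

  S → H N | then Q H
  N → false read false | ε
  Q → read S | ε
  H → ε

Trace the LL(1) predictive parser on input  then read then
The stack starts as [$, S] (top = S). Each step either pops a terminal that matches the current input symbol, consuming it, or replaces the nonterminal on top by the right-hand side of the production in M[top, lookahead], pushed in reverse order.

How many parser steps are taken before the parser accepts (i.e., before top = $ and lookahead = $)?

step 1: stack=$ S  input=then read then $  — expand S → then Q H
step 2: stack=$ H Q then  input=then read then $  — match then
step 3: stack=$ H Q  input=read then $  — expand Q → read S
step 4: stack=$ H S read  input=read then $  — match read
step 5: stack=$ H S  input=then $  — expand S → then Q H
step 6: stack=$ H H Q then  input=then $  — match then
step 7: stack=$ H H Q  input=$  — expand Q → ε
step 8: stack=$ H H  input=$  — expand H → ε
step 9: stack=$ H  input=$  — expand H → ε
Accept reached after 9 steps.

9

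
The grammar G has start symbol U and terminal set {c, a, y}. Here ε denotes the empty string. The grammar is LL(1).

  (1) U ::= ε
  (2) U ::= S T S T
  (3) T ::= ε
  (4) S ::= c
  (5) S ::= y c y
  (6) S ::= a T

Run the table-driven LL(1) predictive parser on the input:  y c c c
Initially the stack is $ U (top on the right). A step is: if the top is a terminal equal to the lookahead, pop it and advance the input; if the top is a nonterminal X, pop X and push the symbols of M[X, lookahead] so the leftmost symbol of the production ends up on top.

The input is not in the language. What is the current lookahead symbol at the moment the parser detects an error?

c

step 1: stack=$ U  input=y c c c $  — expand U ::= S T S T
step 2: stack=$ T S T S  input=y c c c $  — expand S ::= y c y
step 3: stack=$ T S T y c y  input=y c c c $  — match y
step 4: stack=$ T S T y c  input=c c c $  — match c
step 5: stack=$ T S T y  input=c c $  — error: top is terminal y but lookahead is c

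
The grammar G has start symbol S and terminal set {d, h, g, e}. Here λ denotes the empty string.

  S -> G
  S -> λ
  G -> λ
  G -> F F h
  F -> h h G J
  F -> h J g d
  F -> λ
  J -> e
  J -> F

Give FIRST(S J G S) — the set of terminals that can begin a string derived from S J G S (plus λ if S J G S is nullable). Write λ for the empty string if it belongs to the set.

{λ, e, h}

FIRST(F): from F->h h G J we get {h}; from F->h J g d we get {h}; from F->λ we get {λ}. So FIRST(F) = {λ, h}.
FIRST(G): from G->λ we get {λ}; from G->F F h we get {h}. So FIRST(G) = {λ, h}.
FIRST(J): from J->e we get {e}; from J->F we get {λ, h}. So FIRST(J) = {λ, e, h}.
FIRST(S): from S->G we get {λ, h}; from S->λ we get {λ}. So FIRST(S) = {λ, h}.
FIRST(S J G S): take FIRST of each symbol in turn, carrying on past any symbol whose FIRST contains λ; result {λ, e, h}.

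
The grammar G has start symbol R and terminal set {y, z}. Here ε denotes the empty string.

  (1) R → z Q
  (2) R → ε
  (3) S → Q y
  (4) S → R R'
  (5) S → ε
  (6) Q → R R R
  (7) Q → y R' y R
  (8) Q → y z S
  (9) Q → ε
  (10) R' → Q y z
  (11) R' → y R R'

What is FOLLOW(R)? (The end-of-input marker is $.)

FIRST(R): from R→z Q we get {z}; from R→ε we get {ε}. So FIRST(R) = {ε, z}.
FIRST(Q): from Q→R R R we get {ε, z}; from Q→y R' y R we get {y}; from Q→y z S we get {y}; from Q→ε we get {ε}. So FIRST(Q) = {ε, y, z}.
FIRST(R'): from R'→Q y z we get {y, z}; from R'→y R R' we get {y}. So FIRST(R') = {y, z}.
FIRST(S): from S→Q y we get {y, z}; from S→R R' we get {y, z}; from S→ε we get {ε}. So FIRST(S) = {ε, y, z}.
FOLLOW(R) includes $ since R is the start symbol.
FOLLOW(R): in S→R R', R is followed by R' with FIRST {y, z}; in Q→R R R (occurrence 1), R is followed by R R with FIRST {ε, z}; in Q→R R R (occurrence 1), the suffix after R is nullable, so FOLLOW(R) ⊇ FOLLOW(Q) = {$, y, z}; in Q→R R R (occurrence 2), R is followed by R with FIRST {ε, z}; in Q→R R R (occurrence 2), the suffix after R is nullable, so FOLLOW(R) ⊇ FOLLOW(Q) = {$, y, z}; in Q→R R R (occurrence 3), the suffix after R is empty, so FOLLOW(R) ⊇ FOLLOW(Q) = {$, y, z}; in Q→y R' y R, the suffix after R is empty, so FOLLOW(R) ⊇ FOLLOW(Q) = {$, y, z}; in R'→y R R', R is followed by R' with FIRST {y, z}. Thus FOLLOW(R) = {$, y, z}.
FOLLOW(Q): in R→z Q, the suffix after Q is empty, so FOLLOW(Q) ⊇ FOLLOW(R) = {$, y, z}; in S→Q y, Q is followed by y with FIRST {y}; in R'→Q y z, Q is followed by y z with FIRST {y}. Thus FOLLOW(Q) = {$, y, z}.
FOLLOW(S): in Q→y z S, the suffix after S is empty, so FOLLOW(S) ⊇ FOLLOW(Q) = {$, y, z}. Thus FOLLOW(S) = {$, y, z}.
FOLLOW(R'): in S→R R', the suffix after R' is empty, so FOLLOW(R') ⊇ FOLLOW(S) = {$, y, z}; in Q→y R' y R, R' is followed by y R with FIRST {y}; in R'→y R R', the suffix after R' is empty (adds nothing new). Thus FOLLOW(R') = {$, y, z}.

{$, y, z}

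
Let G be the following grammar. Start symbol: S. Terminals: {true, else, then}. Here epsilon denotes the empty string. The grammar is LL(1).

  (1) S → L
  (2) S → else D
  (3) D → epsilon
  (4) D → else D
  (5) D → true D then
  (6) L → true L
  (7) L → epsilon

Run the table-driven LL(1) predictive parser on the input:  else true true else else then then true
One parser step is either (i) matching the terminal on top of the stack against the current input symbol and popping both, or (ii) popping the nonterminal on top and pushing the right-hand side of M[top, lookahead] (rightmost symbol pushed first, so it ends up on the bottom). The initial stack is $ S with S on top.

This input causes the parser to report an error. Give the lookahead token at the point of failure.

true

      Stack               Input                                      Action
   1  $ S                 else true true else else then then true $  expand S → else D
   2  $ D else            else true true else else then then true $  match else
   3  $ D                 true true else else then then true $       expand D → true D then
   4  $ then D true       true true else else then then true $       match true
   5  $ then D            true else else then then true $            expand D → true D then
   6  $ then then D true  true else else then then true $            match true
   7  $ then then D       else else then then true $                 expand D → else D
   8  $ then then D else  else else then then true $                 match else
   9  $ then then D       else then then true $                      expand D → else D
  10  $ then then D else  else then then true $                      match else
  11  $ then then D       then then true $                           expand D → epsilon
  12  $ then then         then then true $                           match then
  13  $ then              then true $                                match then
  14  $                   true $                                     error: stack empty but input remains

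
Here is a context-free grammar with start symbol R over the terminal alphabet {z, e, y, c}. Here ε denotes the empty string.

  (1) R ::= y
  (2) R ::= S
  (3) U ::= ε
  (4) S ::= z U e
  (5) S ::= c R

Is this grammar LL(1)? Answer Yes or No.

FIRST(R) = {c, y, z}
FIRST(U) = {ε}
FIRST(S) = {c, z}
FOLLOW(R) = {$}
FOLLOW(U) = {e}
FOLLOW(S) = {$}
Each cell of M receives at most one production.

Yes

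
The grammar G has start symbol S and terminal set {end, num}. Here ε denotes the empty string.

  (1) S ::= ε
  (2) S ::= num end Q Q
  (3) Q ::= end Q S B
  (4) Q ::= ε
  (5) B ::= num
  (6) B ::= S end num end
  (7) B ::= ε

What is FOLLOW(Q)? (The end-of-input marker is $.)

FIRST(S): from S::=ε we get {ε}; from S::=num end Q Q we get {num}. So FIRST(S) = {ε, num}.
FIRST(Q): from Q::=end Q S B we get {end}; from Q::=ε we get {ε}. So FIRST(Q) = {ε, end}.
FIRST(B): from B::=num we get {num}; from B::=S end num end we get {end, num}; from B::=ε we get {ε}. So FIRST(B) = {ε, end, num}.
FOLLOW(S) includes $ since S is the start symbol.
FOLLOW(S): in Q::=end Q S B, S is followed by B with FIRST {ε, end, num}; in Q::=end Q S B, the suffix after S is nullable, so FOLLOW(S) ⊇ FOLLOW(Q) = {$, end, num}; in B::=S end num end, S is followed by end num end with FIRST {end}. Thus FOLLOW(S) = {$, end, num}.
FOLLOW(Q): in S::=num end Q Q (occurrence 1), Q is followed by Q with FIRST {ε, end}; in S::=num end Q Q (occurrence 1), the suffix after Q is nullable, so FOLLOW(Q) ⊇ FOLLOW(S) = {$, end, num}; in S::=num end Q Q (occurrence 2), the suffix after Q is empty, so FOLLOW(Q) ⊇ FOLLOW(S) = {$, end, num}; in Q::=end Q S B, Q is followed by S B with FIRST {ε, end, num}; in Q::=end Q S B, the suffix after Q is nullable (adds nothing new). Thus FOLLOW(Q) = {$, end, num}.
FOLLOW(B): in Q::=end Q S B, the suffix after B is empty, so FOLLOW(B) ⊇ FOLLOW(Q) = {$, end, num}. Thus FOLLOW(B) = {$, end, num}.

{$, end, num}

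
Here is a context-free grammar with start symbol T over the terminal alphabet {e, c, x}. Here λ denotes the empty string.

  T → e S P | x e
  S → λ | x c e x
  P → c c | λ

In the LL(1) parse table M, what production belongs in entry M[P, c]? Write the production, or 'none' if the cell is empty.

FIRST(T): from T→e S P we get {e}; from T→x e we get {x}. So FIRST(T) = {e, x}.
FIRST(S): from S→λ we get {λ}; from S→x c e x we get {x}. So FIRST(S) = {λ, x}.
FIRST(P): from P→c c we get {c}; from P→λ we get {λ}. So FIRST(P) = {λ, c}.
FOLLOW(T) includes $ since T is the start symbol.
FOLLOW(T): T appears on no right-hand side. Thus FOLLOW(T) = {$}.
FOLLOW(P): in T→e S P, the suffix after P is empty, so FOLLOW(P) ⊇ FOLLOW(T) = {$}. Thus FOLLOW(P) = {$}.
For P → c c: FIRST(c c) = {c}, so it goes in M[P, t] for t ∈ {c}.
For P → λ: FIRST(λ) = {λ}, so it goes in M[P, t] for t ∈ {}; since λ ∈ FIRST, also for every t ∈ FOLLOW(P) = {$}.

P → c c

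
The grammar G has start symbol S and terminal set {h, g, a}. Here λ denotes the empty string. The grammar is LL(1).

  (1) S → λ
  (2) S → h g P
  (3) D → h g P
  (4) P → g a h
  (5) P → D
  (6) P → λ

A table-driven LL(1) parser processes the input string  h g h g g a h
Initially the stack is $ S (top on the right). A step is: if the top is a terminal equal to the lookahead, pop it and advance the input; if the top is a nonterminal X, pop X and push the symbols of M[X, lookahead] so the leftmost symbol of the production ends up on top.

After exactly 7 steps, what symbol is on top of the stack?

     Stack    Input            Action
  1  $ S      h g h g g a h $  expand S → h g P
  2  $ P g h  h g h g g a h $  match h
  3  $ P g    g h g g a h $    match g
  4  $ P      h g g a h $      expand P → D
  5  $ D      h g g a h $      expand D → h g P
  6  $ P g h  h g g a h $      match h
  7  $ P g    g g a h $        match g
Stack after step 7: $ P (top = P).

P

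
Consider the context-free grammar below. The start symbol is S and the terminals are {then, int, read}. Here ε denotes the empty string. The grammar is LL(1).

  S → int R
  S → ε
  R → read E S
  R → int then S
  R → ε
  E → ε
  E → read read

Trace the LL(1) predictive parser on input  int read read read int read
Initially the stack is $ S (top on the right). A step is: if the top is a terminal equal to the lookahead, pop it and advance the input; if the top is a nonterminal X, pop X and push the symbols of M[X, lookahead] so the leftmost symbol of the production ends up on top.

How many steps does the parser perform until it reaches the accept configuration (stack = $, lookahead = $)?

13

step 1: stack=$ S  input=int read read read int read $  — expand S → int R
step 2: stack=$ R int  input=int read read read int read $  — match int
step 3: stack=$ R  input=read read read int read $  — expand R → read E S
step 4: stack=$ S E read  input=read read read int read $  — match read
step 5: stack=$ S E  input=read read int read $  — expand E → read read
step 6: stack=$ S read read  input=read read int read $  — match read
step 7: stack=$ S read  input=read int read $  — match read
step 8: stack=$ S  input=int read $  — expand S → int R
step 9: stack=$ R int  input=int read $  — match int
step 10: stack=$ R  input=read $  — expand R → read E S
step 11: stack=$ S E read  input=read $  — match read
step 12: stack=$ S E  input=$  — expand E → ε
step 13: stack=$ S  input=$  — expand S → ε
Accept reached after 13 steps.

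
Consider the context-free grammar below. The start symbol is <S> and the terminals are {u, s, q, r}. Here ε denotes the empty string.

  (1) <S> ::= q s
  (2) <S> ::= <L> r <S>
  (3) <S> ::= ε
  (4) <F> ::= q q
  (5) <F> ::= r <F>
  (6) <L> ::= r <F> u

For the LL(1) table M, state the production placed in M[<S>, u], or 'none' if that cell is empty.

FIRST(<F>) = {q, r}
FIRST(<L>) = {r}
FIRST(<S>) = {ε, q, r}  (via <L> r <S>)
FOLLOW(<S>) includes $ since <S> is the start symbol.
FOLLOW(<S>): in <S>::=<L> r <S>, the suffix after <S> is empty (adds nothing new). Thus FOLLOW(<S>) = {$}.
For <S> ::= q s: FIRST(q s) = {q}, so it goes in M[<S>, t] for t ∈ {q}.
For <S> ::= <L> r <S>: FIRST(<L> r <S>) = {r}, so it goes in M[<S>, t] for t ∈ {r}.
For <S> ::= ε: FIRST(ε) = {ε}, so it goes in M[<S>, t] for t ∈ {}; since ε ∈ FIRST, also for every t ∈ FOLLOW(<S>) = {$}.
None of these place a production in M[<S>, u].

none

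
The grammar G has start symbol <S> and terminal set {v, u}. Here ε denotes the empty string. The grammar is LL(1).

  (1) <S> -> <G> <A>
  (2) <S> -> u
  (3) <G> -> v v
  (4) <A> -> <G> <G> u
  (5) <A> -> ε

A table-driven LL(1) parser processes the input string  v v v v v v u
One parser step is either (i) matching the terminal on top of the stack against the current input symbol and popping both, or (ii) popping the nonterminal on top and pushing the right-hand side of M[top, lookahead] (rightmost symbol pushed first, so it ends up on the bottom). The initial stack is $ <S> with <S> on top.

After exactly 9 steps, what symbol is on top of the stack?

v

step 1: stack=$ <S>  input=v v v v v v u $  — expand <S> -> <G> <A>
step 2: stack=$ <A> <G>  input=v v v v v v u $  — expand <G> -> v v
step 3: stack=$ <A> v v  input=v v v v v v u $  — match v
step 4: stack=$ <A> v  input=v v v v v u $  — match v
step 5: stack=$ <A>  input=v v v v u $  — expand <A> -> <G> <G> u
step 6: stack=$ u <G> <G>  input=v v v v u $  — expand <G> -> v v
step 7: stack=$ u <G> v v  input=v v v v u $  — match v
step 8: stack=$ u <G> v  input=v v v u $  — match v
step 9: stack=$ u <G>  input=v v u $  — expand <G> -> v v
Stack after step 9: $ u v v (top = v).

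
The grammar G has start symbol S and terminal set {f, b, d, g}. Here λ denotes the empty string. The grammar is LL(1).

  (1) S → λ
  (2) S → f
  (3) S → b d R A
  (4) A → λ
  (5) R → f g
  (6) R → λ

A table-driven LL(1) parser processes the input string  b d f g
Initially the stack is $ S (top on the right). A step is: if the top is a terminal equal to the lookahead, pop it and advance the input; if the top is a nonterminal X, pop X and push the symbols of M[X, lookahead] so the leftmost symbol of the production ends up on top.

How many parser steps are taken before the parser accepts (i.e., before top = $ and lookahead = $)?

7

     Stack      Input      Action
  1  $ S        b d f g $  expand S → b d R A
  2  $ A R d b  b d f g $  match b
  3  $ A R d    d f g $    match d
  4  $ A R      f g $      expand R → f g
  5  $ A g f    f g $      match f
  6  $ A g      g $        match g
  7  $ A        $          expand A → λ
Accept reached after 7 steps.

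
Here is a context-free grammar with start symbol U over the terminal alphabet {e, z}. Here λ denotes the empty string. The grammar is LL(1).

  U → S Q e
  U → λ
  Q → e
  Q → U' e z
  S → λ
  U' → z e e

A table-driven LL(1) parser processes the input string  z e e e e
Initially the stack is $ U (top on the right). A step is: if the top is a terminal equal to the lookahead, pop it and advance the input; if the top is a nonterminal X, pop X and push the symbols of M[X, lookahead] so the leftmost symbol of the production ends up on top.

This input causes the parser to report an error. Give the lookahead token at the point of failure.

e

step 1: stack=$ U  input=z e e e e $  — expand U → S Q e
step 2: stack=$ e Q S  input=z e e e e $  — expand S → λ
step 3: stack=$ e Q  input=z e e e e $  — expand Q → U' e z
step 4: stack=$ e z e U'  input=z e e e e $  — expand U' → z e e
step 5: stack=$ e z e e e z  input=z e e e e $  — match z
step 6: stack=$ e z e e e  input=e e e e $  — match e
step 7: stack=$ e z e e  input=e e e $  — match e
step 8: stack=$ e z e  input=e e $  — match e
step 9: stack=$ e z  input=e $  — error: top is terminal z but lookahead is e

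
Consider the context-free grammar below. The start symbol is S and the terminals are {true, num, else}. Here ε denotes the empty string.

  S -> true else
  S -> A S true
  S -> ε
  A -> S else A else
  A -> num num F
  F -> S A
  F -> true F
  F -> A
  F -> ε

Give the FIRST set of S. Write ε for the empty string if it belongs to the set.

FIRST(S) = {ε, else, num, true}  (via A S true)
FIRST(A) = {else, num, true}  (via S else A else)
FIRST(F) = {ε, else, num, true}  (via S A, A)

{ε, else, num, true}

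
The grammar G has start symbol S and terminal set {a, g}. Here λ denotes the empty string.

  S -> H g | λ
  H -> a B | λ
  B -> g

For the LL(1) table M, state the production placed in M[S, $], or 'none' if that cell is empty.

S -> λ

FIRST(H) = {λ, a}
FIRST(B) = {g}
FIRST(S) = {λ, a, g}  (via H g)
FOLLOW(S) includes $ since S is the start symbol.
FOLLOW(S): S appears on no right-hand side. Thus FOLLOW(S) = {$}.
For S -> H g: FIRST(H g) = {a, g}, so it goes in M[S, t] for t ∈ {a, g}.
For S -> λ: FIRST(λ) = {λ}, so it goes in M[S, t] for t ∈ {}; since λ ∈ FIRST, also for every t ∈ FOLLOW(S) = {$}.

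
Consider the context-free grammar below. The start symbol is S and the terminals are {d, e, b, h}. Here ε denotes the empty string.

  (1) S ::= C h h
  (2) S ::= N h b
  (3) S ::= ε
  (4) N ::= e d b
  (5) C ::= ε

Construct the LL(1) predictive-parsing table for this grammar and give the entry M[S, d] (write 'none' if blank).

FIRST(N) = {e}
FIRST(C) = {ε}
FIRST(S) = {ε, e, h}  (via C h h, N h b)
FOLLOW(S) includes $ since S is the start symbol.
FOLLOW(S): S appears on no right-hand side. Thus FOLLOW(S) = {$}.
For S ::= C h h: FIRST(C h h) = {h}, so it goes in M[S, t] for t ∈ {h}.
For S ::= N h b: FIRST(N h b) = {e}, so it goes in M[S, t] for t ∈ {e}.
For S ::= ε: FIRST(ε) = {ε}, so it goes in M[S, t] for t ∈ {}; since ε ∈ FIRST, also for every t ∈ FOLLOW(S) = {$}.
None of these place a production in M[S, d].

none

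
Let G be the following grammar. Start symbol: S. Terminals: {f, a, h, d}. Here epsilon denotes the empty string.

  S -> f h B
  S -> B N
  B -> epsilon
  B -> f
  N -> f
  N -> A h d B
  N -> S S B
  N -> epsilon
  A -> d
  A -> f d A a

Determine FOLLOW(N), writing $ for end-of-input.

FIRST(B) = {epsilon, f}
FIRST(A) = {d, f}
FIRST(S) = {epsilon, d, f}  (via B N)
FIRST(N) = {epsilon, d, f}  (via A h d B, S S B)
FOLLOW(S) includes $ since S is the start symbol.
FOLLOW(A): in N->A h d B, A is followed by h d B with FIRST {h}; in A->f d A a, A is followed by a with FIRST {a}. Thus FOLLOW(A) = {a, h}.
FOLLOW(S): in N->S S B (occurrence 1), S is followed by S B with FIRST {epsilon, d, f}; in N->S S B (occurrence 1), the suffix after S is nullable, so FOLLOW(S) ⊇ FOLLOW(N) = {$, d, f}; in N->S S B (occurrence 2), S is followed by B with FIRST {epsilon, f}; in N->S S B (occurrence 2), the suffix after S is nullable, so FOLLOW(S) ⊇ FOLLOW(N) = {$, d, f}. Thus FOLLOW(S) = {$, d, f}.
FOLLOW(N): in S->B N, the suffix after N is empty, so FOLLOW(N) ⊇ FOLLOW(S) = {$, d, f}. Thus FOLLOW(N) = {$, d, f}.
FOLLOW(B): in S->f h B, the suffix after B is empty, so FOLLOW(B) ⊇ FOLLOW(S) = {$, d, f}; in S->B N, B is followed by N with FIRST {epsilon, d, f}; in S->B N, the suffix after B is nullable, so FOLLOW(B) ⊇ FOLLOW(S) = {$, d, f}; in N->A h d B, the suffix after B is empty, so FOLLOW(B) ⊇ FOLLOW(N) = {$, d, f}; in N->S S B, the suffix after B is empty, so FOLLOW(B) ⊇ FOLLOW(N) = {$, d, f}. Thus FOLLOW(B) = {$, d, f}.

{$, d, f}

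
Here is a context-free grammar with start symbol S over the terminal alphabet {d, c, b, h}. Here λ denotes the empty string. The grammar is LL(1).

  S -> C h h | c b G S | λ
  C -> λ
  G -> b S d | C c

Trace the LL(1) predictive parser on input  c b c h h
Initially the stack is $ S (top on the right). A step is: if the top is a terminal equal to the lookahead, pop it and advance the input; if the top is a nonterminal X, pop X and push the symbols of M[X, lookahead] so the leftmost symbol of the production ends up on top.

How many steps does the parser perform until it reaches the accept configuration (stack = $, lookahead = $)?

10

step 1: stack=$ S  input=c b c h h $  — expand S -> c b G S
step 2: stack=$ S G b c  input=c b c h h $  — match c
step 3: stack=$ S G b  input=b c h h $  — match b
step 4: stack=$ S G  input=c h h $  — expand G -> C c
step 5: stack=$ S c C  input=c h h $  — expand C -> λ
step 6: stack=$ S c  input=c h h $  — match c
step 7: stack=$ S  input=h h $  — expand S -> C h h
step 8: stack=$ h h C  input=h h $  — expand C -> λ
step 9: stack=$ h h  input=h h $  — match h
step 10: stack=$ h  input=h $  — match h
Accept reached after 10 steps.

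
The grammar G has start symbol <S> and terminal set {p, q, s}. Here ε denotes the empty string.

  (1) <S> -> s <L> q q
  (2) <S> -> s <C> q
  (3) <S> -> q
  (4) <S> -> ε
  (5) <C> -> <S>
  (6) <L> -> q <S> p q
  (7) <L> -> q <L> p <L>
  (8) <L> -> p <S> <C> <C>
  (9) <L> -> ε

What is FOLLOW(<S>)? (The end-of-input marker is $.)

FIRST(<S>): from <S>->s <L> q q we get {s}; from <S>->s <C> q we get {s}; from <S>->q we get {q}; from <S>->ε we get {ε}. So FIRST(<S>) = {ε, q, s}.
FIRST(<L>): from <L>->q <S> p q we get {q}; from <L>->q <L> p <L> we get {q}; from <L>->p <S> <C> <C> we get {p}; from <L>->ε we get {ε}. So FIRST(<L>) = {ε, p, q}.
FIRST(<C>): from <C>-><S> we get {ε, q, s}. So FIRST(<C>) = {ε, q, s}.
FOLLOW(<S>) includes $ since <S> is the start symbol.
FOLLOW(<L>): in <S>->s <L> q q, <L> is followed by q q with FIRST {q}; in <L>->q <L> p <L> (occurrence 1), <L> is followed by p <L> with FIRST {p}; in <L>->q <L> p <L> (occurrence 2), the suffix after <L> is empty (adds nothing new). Thus FOLLOW(<L>) = {p, q}.
FOLLOW(<C>): in <S>->s <C> q, <C> is followed by q with FIRST {q}; in <L>->p <S> <C> <C> (occurrence 1), <C> is followed by <C> with FIRST {ε, q, s}; in <L>->p <S> <C> <C> (occurrence 1), the suffix after <C> is nullable, so FOLLOW(<C>) ⊇ FOLLOW(<L>) = {p, q}; in <L>->p <S> <C> <C> (occurrence 2), the suffix after <C> is empty, so FOLLOW(<C>) ⊇ FOLLOW(<L>) = {p, q}. Thus FOLLOW(<C>) = {p, q, s}.
FOLLOW(<S>): in <C>-><S>, the suffix after <S> is empty, so FOLLOW(<S>) ⊇ FOLLOW(<C>) = {p, q, s}; in <L>->q <S> p q, <S> is followed by p q with FIRST {p}; in <L>->p <S> <C> <C>, <S> is followed by <C> <C> with FIRST {ε, q, s}; in <L>->p <S> <C> <C>, the suffix after <S> is nullable, so FOLLOW(<S>) ⊇ FOLLOW(<L>) = {p, q}. Thus FOLLOW(<S>) = {$, p, q, s}.

{$, p, q, s}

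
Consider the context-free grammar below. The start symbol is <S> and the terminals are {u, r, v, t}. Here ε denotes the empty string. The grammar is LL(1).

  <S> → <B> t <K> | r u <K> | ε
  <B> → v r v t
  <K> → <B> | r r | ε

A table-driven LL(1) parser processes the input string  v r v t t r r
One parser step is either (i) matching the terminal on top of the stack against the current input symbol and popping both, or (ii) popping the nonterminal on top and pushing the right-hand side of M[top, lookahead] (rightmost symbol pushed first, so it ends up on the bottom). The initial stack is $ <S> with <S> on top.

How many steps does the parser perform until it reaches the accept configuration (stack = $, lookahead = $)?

step 1: stack=$ <S>  input=v r v t t r r $  — expand <S> → <B> t <K>
step 2: stack=$ <K> t <B>  input=v r v t t r r $  — expand <B> → v r v t
step 3: stack=$ <K> t t v r v  input=v r v t t r r $  — match v
step 4: stack=$ <K> t t v r  input=r v t t r r $  — match r
step 5: stack=$ <K> t t v  input=v t t r r $  — match v
step 6: stack=$ <K> t t  input=t t r r $  — match t
step 7: stack=$ <K> t  input=t r r $  — match t
step 8: stack=$ <K>  input=r r $  — expand <K> → r r
step 9: stack=$ r r  input=r r $  — match r
step 10: stack=$ r  input=r $  — match r
Accept reached after 10 steps.

10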